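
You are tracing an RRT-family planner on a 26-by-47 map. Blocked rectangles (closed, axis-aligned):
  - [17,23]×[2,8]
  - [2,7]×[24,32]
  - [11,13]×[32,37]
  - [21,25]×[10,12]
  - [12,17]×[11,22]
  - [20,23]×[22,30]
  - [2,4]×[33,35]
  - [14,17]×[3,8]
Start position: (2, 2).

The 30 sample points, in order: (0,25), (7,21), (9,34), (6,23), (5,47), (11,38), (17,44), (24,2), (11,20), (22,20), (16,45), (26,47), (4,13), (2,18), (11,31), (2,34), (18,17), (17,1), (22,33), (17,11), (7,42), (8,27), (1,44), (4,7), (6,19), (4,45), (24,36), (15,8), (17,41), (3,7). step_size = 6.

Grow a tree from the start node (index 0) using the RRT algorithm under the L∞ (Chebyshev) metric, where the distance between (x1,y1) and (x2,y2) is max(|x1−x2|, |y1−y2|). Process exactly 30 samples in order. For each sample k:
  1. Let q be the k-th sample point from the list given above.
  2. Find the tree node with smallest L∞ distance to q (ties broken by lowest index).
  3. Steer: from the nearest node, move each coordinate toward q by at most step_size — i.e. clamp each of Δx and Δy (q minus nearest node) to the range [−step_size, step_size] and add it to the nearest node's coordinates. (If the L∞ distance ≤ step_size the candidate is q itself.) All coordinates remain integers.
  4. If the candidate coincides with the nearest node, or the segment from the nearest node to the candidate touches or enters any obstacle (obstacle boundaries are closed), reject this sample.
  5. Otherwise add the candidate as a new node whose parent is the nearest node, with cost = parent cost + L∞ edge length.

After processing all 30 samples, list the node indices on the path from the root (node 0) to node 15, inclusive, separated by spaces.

1. q=(0,25) nearest=0 d=23 new=(0,8) → add node 1 parent=0 cost=6
2. q=(7,21) nearest=1 d=13 new=(6,14) → add node 2 parent=1 cost=12
3. q=(9,34) nearest=2 d=20 new=(9,20) → add node 3 parent=2 cost=18
4. q=(6,23) nearest=3 d=3 new=(6,23) → add node 4 parent=3 cost=21
5. q=(5,47) nearest=4 d=24 new=(5,29) → blocked by [2,7]×[24,32], reject
6. q=(11,38) nearest=4 d=15 new=(11,29) → blocked by [2,7]×[24,32], reject
7. q=(17,44) nearest=4 d=21 new=(12,29) → blocked by [2,7]×[24,32], reject
8. q=(24,2) nearest=2 d=18 new=(12,8) → add node 5 parent=2 cost=18
9. q=(11,20) nearest=3 d=2 new=(11,20) → add node 6 parent=3 cost=20
10. q=(22,20) nearest=6 d=11 new=(17,20) → blocked by [12,17]×[11,22], reject
11. q=(16,45) nearest=4 d=22 new=(12,29) → blocked by [2,7]×[24,32], reject
12. q=(26,47) nearest=4 d=24 new=(12,29) → blocked by [2,7]×[24,32], reject
13. q=(4,13) nearest=2 d=2 new=(4,13) → add node 7 parent=2 cost=14
14. q=(2,18) nearest=2 d=4 new=(2,18) → add node 8 parent=2 cost=16
15. q=(11,31) nearest=4 d=8 new=(11,29) → blocked by [2,7]×[24,32], reject
16. q=(2,34) nearest=4 d=11 new=(2,29) → blocked by [2,7]×[24,32], reject
17. q=(18,17) nearest=6 d=7 new=(17,17) → blocked by [12,17]×[11,22], reject
18. q=(17,1) nearest=5 d=7 new=(17,2) → blocked by [17,23]×[2,8], reject
19. q=(22,33) nearest=3 d=13 new=(15,26) → add node 9 parent=3 cost=24
20. q=(17,11) nearest=5 d=5 new=(17,11) → blocked by [12,17]×[11,22], reject
21. q=(7,42) nearest=9 d=16 new=(9,32) → add node 10 parent=9 cost=30
22. q=(8,27) nearest=4 d=4 new=(8,27) → blocked by [2,7]×[24,32], reject
23. q=(1,44) nearest=10 d=12 new=(3,38) → add node 11 parent=10 cost=36
24. q=(4,7) nearest=1 d=4 new=(4,7) → add node 12 parent=1 cost=10
25. q=(6,19) nearest=3 d=3 new=(6,19) → add node 13 parent=3 cost=21
26. q=(4,45) nearest=11 d=7 new=(4,44) → add node 14 parent=11 cost=42
27. q=(24,36) nearest=9 d=10 new=(21,32) → add node 15 parent=9 cost=30
28. q=(15,8) nearest=5 d=3 new=(15,8) → blocked by [14,17]×[3,8], reject
29. q=(17,41) nearest=10 d=9 new=(15,38) → blocked by [11,13]×[32,37], reject
30. q=(3,7) nearest=12 d=1 new=(3,7) → add node 16 parent=12 cost=11

Path: 0 1 2 3 9 15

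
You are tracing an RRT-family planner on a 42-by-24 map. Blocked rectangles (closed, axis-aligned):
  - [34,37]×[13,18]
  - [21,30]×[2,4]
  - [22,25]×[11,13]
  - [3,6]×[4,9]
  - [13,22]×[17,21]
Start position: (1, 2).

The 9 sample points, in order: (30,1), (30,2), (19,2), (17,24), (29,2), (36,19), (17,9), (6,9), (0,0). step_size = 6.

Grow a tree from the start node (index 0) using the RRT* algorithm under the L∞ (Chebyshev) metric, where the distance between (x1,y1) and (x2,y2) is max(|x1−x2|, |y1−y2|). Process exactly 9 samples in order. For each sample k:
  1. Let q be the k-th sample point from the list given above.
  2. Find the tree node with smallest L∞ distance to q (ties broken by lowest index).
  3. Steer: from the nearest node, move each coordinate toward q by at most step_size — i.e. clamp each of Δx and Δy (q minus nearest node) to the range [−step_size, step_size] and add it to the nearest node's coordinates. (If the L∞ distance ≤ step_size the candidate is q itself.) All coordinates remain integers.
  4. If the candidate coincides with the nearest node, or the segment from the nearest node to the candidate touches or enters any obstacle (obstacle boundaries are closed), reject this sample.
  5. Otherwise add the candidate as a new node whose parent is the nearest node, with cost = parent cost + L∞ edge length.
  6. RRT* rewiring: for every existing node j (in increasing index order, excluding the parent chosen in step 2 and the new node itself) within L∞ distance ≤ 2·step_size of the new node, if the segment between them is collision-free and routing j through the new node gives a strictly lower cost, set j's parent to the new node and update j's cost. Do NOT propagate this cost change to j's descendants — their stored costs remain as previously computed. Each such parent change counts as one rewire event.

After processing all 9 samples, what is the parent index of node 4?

Parent of node 4: 2

1. q=(30,1) nearest=0 d=29 new=(7,1) → add node 1 parent=0 cost=6
2. q=(30,2) nearest=1 d=23 new=(13,2) → add node 2 parent=1 cost=12
3. q=(19,2) nearest=2 d=6 new=(19,2) → add node 3 parent=2 cost=18
4. q=(17,24) nearest=0 d=22 new=(7,8) → blocked by [3,6]×[4,9], reject
5. q=(29,2) nearest=3 d=10 new=(25,2) → blocked by [21,30]×[2,4], reject
6. q=(36,19) nearest=3 d=17 new=(25,8) → blocked by [21,30]×[2,4], reject
7. q=(17,9) nearest=2 d=7 new=(17,8) → add node 4 parent=2 cost=18
8. q=(6,9) nearest=0 d=7 new=(6,8) → blocked by [3,6]×[4,9], reject
9. q=(0,0) nearest=0 d=2 new=(0,0) → add node 5 parent=0 cost=2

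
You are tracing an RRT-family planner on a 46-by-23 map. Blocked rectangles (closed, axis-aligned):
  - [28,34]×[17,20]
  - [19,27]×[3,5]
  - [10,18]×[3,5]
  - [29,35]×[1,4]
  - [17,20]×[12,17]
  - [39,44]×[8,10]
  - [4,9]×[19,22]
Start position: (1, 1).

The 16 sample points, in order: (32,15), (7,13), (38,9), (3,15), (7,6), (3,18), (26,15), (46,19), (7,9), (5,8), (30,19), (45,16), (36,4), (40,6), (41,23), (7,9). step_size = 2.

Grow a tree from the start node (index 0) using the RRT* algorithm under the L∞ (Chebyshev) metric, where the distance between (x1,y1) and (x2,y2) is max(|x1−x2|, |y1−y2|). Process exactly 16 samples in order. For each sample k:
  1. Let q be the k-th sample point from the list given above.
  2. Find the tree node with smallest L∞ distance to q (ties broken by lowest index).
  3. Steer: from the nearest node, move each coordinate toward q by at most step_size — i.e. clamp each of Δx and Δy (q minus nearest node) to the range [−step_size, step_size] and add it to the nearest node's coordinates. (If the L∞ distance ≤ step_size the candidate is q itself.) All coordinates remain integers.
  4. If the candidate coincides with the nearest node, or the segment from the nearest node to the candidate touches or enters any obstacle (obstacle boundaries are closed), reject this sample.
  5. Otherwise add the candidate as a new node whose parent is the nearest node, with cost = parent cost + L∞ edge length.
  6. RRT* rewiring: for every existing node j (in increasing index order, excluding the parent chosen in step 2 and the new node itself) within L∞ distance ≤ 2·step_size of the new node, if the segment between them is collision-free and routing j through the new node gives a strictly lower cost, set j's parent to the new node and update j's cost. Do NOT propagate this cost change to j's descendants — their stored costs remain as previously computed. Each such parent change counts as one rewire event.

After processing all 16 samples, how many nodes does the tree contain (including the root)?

1. q=(32,15) nearest=0 d=31 new=(3,3) → add node 1 parent=0 cost=2
2. q=(7,13) nearest=1 d=10 new=(5,5) → add node 2 parent=1 cost=4
3. q=(38,9) nearest=2 d=33 new=(7,7) → add node 3 parent=2 cost=6
4. q=(3,15) nearest=3 d=8 new=(5,9) → add node 4 parent=3 cost=8
5. q=(7,6) nearest=3 d=1 new=(7,6) → add node 5 parent=3 cost=7
6. q=(3,18) nearest=4 d=9 new=(3,11) → add node 6 parent=4 cost=10
7. q=(26,15) nearest=3 d=19 new=(9,9) → add node 7 parent=3 cost=8
8. q=(46,19) nearest=7 d=37 new=(11,11) → add node 8 parent=7 cost=10
9. q=(7,9) nearest=3 d=2 new=(7,9) → add node 9 parent=3 cost=8
10. q=(5,8) nearest=4 d=1 new=(5,8) → add node 10 parent=4 cost=9
11. q=(30,19) nearest=8 d=19 new=(13,13) → add node 11 parent=8 cost=12
12. q=(45,16) nearest=11 d=32 new=(15,15) → add node 12 parent=11 cost=14
13. q=(36,4) nearest=12 d=21 new=(17,13) → blocked by [17,20]×[12,17], reject
14. q=(40,6) nearest=12 d=25 new=(17,13) → blocked by [17,20]×[12,17], reject
15. q=(41,23) nearest=12 d=26 new=(17,17) → blocked by [17,20]×[12,17], reject
16. q=(7,9) nearest=9 d=0 → coincident, reject

Node count: 13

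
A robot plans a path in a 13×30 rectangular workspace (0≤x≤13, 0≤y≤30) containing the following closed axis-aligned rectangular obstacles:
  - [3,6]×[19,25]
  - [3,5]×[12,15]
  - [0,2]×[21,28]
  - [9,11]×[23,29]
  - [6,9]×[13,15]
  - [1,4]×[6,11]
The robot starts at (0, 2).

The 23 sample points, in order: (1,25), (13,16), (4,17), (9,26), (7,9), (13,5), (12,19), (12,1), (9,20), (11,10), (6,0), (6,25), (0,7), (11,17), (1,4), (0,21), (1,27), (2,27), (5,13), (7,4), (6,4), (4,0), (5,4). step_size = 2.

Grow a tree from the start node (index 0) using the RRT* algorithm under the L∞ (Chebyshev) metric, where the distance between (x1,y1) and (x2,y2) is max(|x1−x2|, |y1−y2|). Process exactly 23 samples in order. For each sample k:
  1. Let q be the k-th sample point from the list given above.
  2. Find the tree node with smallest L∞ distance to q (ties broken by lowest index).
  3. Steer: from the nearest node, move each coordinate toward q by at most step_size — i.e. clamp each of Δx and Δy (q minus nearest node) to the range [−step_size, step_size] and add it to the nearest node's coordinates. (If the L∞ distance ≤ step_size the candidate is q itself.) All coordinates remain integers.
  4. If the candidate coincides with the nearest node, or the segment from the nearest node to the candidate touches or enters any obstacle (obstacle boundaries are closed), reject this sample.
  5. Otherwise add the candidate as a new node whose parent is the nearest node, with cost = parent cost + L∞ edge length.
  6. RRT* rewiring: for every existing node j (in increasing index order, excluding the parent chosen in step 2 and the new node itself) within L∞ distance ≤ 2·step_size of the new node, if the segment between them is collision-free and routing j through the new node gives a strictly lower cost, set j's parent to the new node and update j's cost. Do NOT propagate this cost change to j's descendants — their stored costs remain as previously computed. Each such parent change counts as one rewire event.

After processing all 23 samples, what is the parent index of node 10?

1. q=(1,25) nearest=0 d=23 new=(1,4) → add node 1 parent=0 cost=2
2. q=(13,16) nearest=1 d=12 new=(3,6) → blocked by [1,4]×[6,11], reject
3. q=(4,17) nearest=1 d=13 new=(3,6) → blocked by [1,4]×[6,11], reject
4. q=(9,26) nearest=1 d=22 new=(3,6) → blocked by [1,4]×[6,11], reject
5. q=(7,9) nearest=1 d=6 new=(3,6) → blocked by [1,4]×[6,11], reject
6. q=(13,5) nearest=1 d=12 new=(3,5) → add node 2 parent=1 cost=4
7. q=(12,19) nearest=2 d=14 new=(5,7) → blocked by [1,4]×[6,11], reject
8. q=(12,1) nearest=2 d=9 new=(5,3) → add node 3 parent=2 cost=6
9. q=(9,20) nearest=2 d=15 new=(5,7) → blocked by [1,4]×[6,11], reject
10. q=(11,10) nearest=3 d=7 new=(7,5) → add node 4 parent=3 cost=8
11. q=(6,0) nearest=3 d=3 new=(6,1) → add node 5 parent=3 cost=8
12. q=(6,25) nearest=2 d=20 new=(5,7) → blocked by [1,4]×[6,11], reject
13. q=(0,7) nearest=1 d=3 new=(0,6) → add node 6 parent=1 cost=4
14. q=(11,17) nearest=6 d=11 new=(2,8) → blocked by [1,4]×[6,11], reject
15. q=(1,4) nearest=1 d=0 → coincident, reject
16. q=(0,21) nearest=6 d=15 new=(0,8) → add node 7 parent=6 cost=6
17. q=(1,27) nearest=7 d=19 new=(1,10) → blocked by [1,4]×[6,11], reject
18. q=(2,27) nearest=7 d=19 new=(2,10) → blocked by [1,4]×[6,11], reject
19. q=(5,13) nearest=7 d=5 new=(2,10) → blocked by [1,4]×[6,11], reject
20. q=(7,4) nearest=4 d=1 new=(7,4) → add node 8 parent=4 cost=9
21. q=(6,4) nearest=3 d=1 new=(6,4) → add node 9 parent=3 cost=7; rewire 8→9 (8<9)
22. q=(4,0) nearest=5 d=2 new=(4,0) → add node 10 parent=5 cost=10
23. q=(5,4) nearest=3 d=1 new=(5,4) → add node 11 parent=3 cost=7

Parent of node 10: 5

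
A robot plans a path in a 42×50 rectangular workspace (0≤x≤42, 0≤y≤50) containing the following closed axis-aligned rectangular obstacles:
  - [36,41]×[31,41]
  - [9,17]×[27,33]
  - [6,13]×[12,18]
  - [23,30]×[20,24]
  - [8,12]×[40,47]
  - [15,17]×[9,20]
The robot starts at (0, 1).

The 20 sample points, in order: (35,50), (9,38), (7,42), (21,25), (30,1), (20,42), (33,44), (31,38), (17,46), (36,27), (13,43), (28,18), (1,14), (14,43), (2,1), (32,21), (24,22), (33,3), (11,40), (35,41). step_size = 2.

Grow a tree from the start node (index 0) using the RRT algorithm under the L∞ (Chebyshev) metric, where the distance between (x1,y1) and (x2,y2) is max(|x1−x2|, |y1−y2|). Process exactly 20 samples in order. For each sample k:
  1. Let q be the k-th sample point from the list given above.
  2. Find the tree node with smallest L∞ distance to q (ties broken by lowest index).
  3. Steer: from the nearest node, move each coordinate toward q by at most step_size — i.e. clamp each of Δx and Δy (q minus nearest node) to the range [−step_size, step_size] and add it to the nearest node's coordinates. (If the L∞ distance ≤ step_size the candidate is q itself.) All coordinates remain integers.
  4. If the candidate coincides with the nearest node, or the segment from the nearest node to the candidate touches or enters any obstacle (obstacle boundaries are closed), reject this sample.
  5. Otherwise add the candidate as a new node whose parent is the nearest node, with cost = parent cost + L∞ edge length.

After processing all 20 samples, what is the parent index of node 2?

Parent of node 2: 1

1. q=(35,50) nearest=0 d=49 new=(2,3) → add node 1 parent=0 cost=2
2. q=(9,38) nearest=1 d=35 new=(4,5) → add node 2 parent=1 cost=4
3. q=(7,42) nearest=2 d=37 new=(6,7) → add node 3 parent=2 cost=6
4. q=(21,25) nearest=3 d=18 new=(8,9) → add node 4 parent=3 cost=8
5. q=(30,1) nearest=4 d=22 new=(10,7) → add node 5 parent=4 cost=10
6. q=(20,42) nearest=4 d=33 new=(10,11) → add node 6 parent=4 cost=10
7. q=(33,44) nearest=6 d=33 new=(12,13) → blocked by [6,13]×[12,18], reject
8. q=(31,38) nearest=6 d=27 new=(12,13) → blocked by [6,13]×[12,18], reject
9. q=(17,46) nearest=6 d=35 new=(12,13) → blocked by [6,13]×[12,18], reject
10. q=(36,27) nearest=5 d=26 new=(12,9) → add node 7 parent=5 cost=12
11. q=(13,43) nearest=6 d=32 new=(12,13) → blocked by [6,13]×[12,18], reject
12. q=(28,18) nearest=7 d=16 new=(14,11) → add node 8 parent=7 cost=14
13. q=(1,14) nearest=3 d=7 new=(4,9) → add node 9 parent=3 cost=8
14. q=(14,43) nearest=6 d=32 new=(12,13) → blocked by [6,13]×[12,18], reject
15. q=(2,1) nearest=0 d=2 new=(2,1) → add node 10 parent=0 cost=2
16. q=(32,21) nearest=8 d=18 new=(16,13) → blocked by [15,17]×[9,20], reject
17. q=(24,22) nearest=8 d=11 new=(16,13) → blocked by [15,17]×[9,20], reject
18. q=(33,3) nearest=8 d=19 new=(16,9) → blocked by [15,17]×[9,20], reject
19. q=(11,40) nearest=6 d=29 new=(11,13) → blocked by [6,13]×[12,18], reject
20. q=(35,41) nearest=6 d=30 new=(12,13) → blocked by [6,13]×[12,18], reject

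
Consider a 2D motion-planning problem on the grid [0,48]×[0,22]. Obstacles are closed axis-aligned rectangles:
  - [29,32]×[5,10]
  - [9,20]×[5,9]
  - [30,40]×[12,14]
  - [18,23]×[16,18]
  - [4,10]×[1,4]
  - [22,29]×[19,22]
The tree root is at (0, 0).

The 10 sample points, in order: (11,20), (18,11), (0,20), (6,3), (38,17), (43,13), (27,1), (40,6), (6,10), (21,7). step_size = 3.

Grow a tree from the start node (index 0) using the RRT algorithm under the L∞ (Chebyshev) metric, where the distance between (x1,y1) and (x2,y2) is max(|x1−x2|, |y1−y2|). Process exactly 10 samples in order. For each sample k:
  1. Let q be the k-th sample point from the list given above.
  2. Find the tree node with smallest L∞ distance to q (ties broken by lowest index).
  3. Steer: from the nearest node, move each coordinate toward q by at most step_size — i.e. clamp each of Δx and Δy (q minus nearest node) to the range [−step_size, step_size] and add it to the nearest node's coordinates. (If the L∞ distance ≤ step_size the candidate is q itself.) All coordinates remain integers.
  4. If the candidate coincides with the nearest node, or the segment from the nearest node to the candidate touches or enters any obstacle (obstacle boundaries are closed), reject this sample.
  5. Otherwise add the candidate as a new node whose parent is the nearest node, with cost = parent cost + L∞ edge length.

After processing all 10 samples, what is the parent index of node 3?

Parent of node 3: 2

1. q=(11,20) nearest=0 d=20 new=(3,3) → add node 1 parent=0 cost=3
2. q=(18,11) nearest=1 d=15 new=(6,6) → blocked by [4,10]×[1,4], reject
3. q=(0,20) nearest=1 d=17 new=(0,6) → add node 2 parent=1 cost=6
4. q=(6,3) nearest=1 d=3 new=(6,3) → blocked by [4,10]×[1,4], reject
5. q=(38,17) nearest=1 d=35 new=(6,6) → blocked by [4,10]×[1,4], reject
6. q=(43,13) nearest=1 d=40 new=(6,6) → blocked by [4,10]×[1,4], reject
7. q=(27,1) nearest=1 d=24 new=(6,1) → blocked by [4,10]×[1,4], reject
8. q=(40,6) nearest=1 d=37 new=(6,6) → blocked by [4,10]×[1,4], reject
9. q=(6,10) nearest=2 d=6 new=(3,9) → add node 3 parent=2 cost=9
10. q=(21,7) nearest=1 d=18 new=(6,6) → blocked by [4,10]×[1,4], reject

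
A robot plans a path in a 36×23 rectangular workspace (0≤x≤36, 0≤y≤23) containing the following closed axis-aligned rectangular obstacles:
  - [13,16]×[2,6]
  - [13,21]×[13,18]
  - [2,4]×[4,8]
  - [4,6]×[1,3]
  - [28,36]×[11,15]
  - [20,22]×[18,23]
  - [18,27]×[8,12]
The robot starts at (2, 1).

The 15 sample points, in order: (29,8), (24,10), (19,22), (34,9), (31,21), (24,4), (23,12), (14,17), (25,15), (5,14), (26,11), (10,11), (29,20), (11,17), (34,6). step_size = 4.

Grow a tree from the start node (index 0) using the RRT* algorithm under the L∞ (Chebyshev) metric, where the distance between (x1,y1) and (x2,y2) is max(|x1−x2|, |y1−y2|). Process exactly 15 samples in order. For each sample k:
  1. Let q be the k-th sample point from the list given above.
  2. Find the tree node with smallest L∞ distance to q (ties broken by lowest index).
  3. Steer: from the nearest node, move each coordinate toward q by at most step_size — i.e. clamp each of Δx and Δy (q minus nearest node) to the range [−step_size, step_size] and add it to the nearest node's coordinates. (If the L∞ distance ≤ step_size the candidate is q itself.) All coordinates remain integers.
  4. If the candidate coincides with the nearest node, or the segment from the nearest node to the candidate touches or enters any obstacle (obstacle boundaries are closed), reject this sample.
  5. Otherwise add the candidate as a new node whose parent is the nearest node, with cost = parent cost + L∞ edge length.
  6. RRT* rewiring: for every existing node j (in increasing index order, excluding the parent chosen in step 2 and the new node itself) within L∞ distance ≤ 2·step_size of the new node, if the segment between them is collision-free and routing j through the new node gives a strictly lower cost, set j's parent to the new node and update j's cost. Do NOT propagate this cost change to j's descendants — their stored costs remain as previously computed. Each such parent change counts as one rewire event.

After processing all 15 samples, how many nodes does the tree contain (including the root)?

Node count: 5

1. q=(29,8) nearest=0 d=27 new=(6,5) → blocked by [4,6]×[1,3], reject
2. q=(24,10) nearest=0 d=22 new=(6,5) → blocked by [4,6]×[1,3], reject
3. q=(19,22) nearest=0 d=21 new=(6,5) → blocked by [4,6]×[1,3], reject
4. q=(34,9) nearest=0 d=32 new=(6,5) → blocked by [4,6]×[1,3], reject
5. q=(31,21) nearest=0 d=29 new=(6,5) → blocked by [4,6]×[1,3], reject
6. q=(24,4) nearest=0 d=22 new=(6,4) → blocked by [4,6]×[1,3], reject
7. q=(23,12) nearest=0 d=21 new=(6,5) → blocked by [4,6]×[1,3], reject
8. q=(14,17) nearest=0 d=16 new=(6,5) → blocked by [4,6]×[1,3], reject
9. q=(25,15) nearest=0 d=23 new=(6,5) → blocked by [4,6]×[1,3], reject
10. q=(5,14) nearest=0 d=13 new=(5,5) → add node 1 parent=0 cost=4
11. q=(26,11) nearest=1 d=21 new=(9,9) → add node 2 parent=1 cost=8
12. q=(10,11) nearest=2 d=2 new=(10,11) → add node 3 parent=2 cost=10
13. q=(29,20) nearest=3 d=19 new=(14,15) → blocked by [13,21]×[13,18], reject
14. q=(11,17) nearest=3 d=6 new=(11,15) → add node 4 parent=3 cost=14
15. q=(34,6) nearest=4 d=23 new=(15,11) → blocked by [13,21]×[13,18], reject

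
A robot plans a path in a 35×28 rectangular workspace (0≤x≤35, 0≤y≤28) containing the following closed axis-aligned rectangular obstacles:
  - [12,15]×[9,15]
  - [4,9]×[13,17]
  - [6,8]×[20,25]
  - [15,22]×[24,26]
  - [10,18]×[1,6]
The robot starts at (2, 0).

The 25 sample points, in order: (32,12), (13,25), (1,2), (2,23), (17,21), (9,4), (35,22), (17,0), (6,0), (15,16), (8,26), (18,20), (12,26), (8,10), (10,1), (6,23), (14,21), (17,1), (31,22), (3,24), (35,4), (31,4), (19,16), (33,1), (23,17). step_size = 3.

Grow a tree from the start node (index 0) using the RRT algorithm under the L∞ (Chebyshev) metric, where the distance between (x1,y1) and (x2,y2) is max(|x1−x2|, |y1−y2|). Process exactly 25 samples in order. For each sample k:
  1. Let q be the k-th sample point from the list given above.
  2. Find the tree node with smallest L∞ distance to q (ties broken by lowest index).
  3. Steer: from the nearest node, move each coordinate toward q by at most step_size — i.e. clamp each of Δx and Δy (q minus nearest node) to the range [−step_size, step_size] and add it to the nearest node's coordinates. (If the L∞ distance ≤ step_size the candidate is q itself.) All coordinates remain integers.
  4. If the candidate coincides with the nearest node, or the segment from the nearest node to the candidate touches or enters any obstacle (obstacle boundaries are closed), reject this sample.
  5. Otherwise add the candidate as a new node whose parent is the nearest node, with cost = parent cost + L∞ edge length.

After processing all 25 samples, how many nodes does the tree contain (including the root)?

1. q=(32,12) nearest=0 d=30 new=(5,3) → add node 1 parent=0 cost=3
2. q=(13,25) nearest=1 d=22 new=(8,6) → add node 2 parent=1 cost=6
3. q=(1,2) nearest=0 d=2 new=(1,2) → add node 3 parent=0 cost=2
4. q=(2,23) nearest=2 d=17 new=(5,9) → add node 4 parent=2 cost=9
5. q=(17,21) nearest=4 d=12 new=(8,12) → add node 5 parent=4 cost=12
6. q=(9,4) nearest=2 d=2 new=(9,4) → add node 6 parent=2 cost=8
7. q=(35,22) nearest=6 d=26 new=(12,7) → blocked by [10,18]×[1,6], reject
8. q=(17,0) nearest=6 d=8 new=(12,1) → blocked by [10,18]×[1,6], reject
9. q=(6,0) nearest=1 d=3 new=(6,0) → add node 7 parent=1 cost=6
10. q=(15,16) nearest=5 d=7 new=(11,15) → blocked by [4,9]×[13,17], reject
11. q=(8,26) nearest=5 d=14 new=(8,15) → blocked by [4,9]×[13,17], reject
12. q=(18,20) nearest=5 d=10 new=(11,15) → blocked by [4,9]×[13,17], reject
13. q=(12,26) nearest=5 d=14 new=(11,15) → blocked by [4,9]×[13,17], reject
14. q=(8,10) nearest=5 d=2 new=(8,10) → add node 8 parent=5 cost=14
15. q=(10,1) nearest=6 d=3 new=(10,1) → blocked by [10,18]×[1,6], reject
16. q=(6,23) nearest=5 d=11 new=(6,15) → blocked by [4,9]×[13,17], reject
17. q=(14,21) nearest=5 d=9 new=(11,15) → blocked by [4,9]×[13,17], reject
18. q=(17,1) nearest=6 d=8 new=(12,1) → blocked by [10,18]×[1,6], reject
19. q=(31,22) nearest=6 d=22 new=(12,7) → blocked by [10,18]×[1,6], reject
20. q=(3,24) nearest=5 d=12 new=(5,15) → blocked by [4,9]×[13,17], reject
21. q=(35,4) nearest=6 d=26 new=(12,4) → blocked by [10,18]×[1,6], reject
22. q=(31,4) nearest=6 d=22 new=(12,4) → blocked by [10,18]×[1,6], reject
23. q=(19,16) nearest=2 d=11 new=(11,9) → add node 9 parent=2 cost=9
24. q=(33,1) nearest=9 d=22 new=(14,6) → blocked by [10,18]×[1,6], reject
25. q=(23,17) nearest=9 d=12 new=(14,12) → blocked by [12,15]×[9,15], reject

Node count: 10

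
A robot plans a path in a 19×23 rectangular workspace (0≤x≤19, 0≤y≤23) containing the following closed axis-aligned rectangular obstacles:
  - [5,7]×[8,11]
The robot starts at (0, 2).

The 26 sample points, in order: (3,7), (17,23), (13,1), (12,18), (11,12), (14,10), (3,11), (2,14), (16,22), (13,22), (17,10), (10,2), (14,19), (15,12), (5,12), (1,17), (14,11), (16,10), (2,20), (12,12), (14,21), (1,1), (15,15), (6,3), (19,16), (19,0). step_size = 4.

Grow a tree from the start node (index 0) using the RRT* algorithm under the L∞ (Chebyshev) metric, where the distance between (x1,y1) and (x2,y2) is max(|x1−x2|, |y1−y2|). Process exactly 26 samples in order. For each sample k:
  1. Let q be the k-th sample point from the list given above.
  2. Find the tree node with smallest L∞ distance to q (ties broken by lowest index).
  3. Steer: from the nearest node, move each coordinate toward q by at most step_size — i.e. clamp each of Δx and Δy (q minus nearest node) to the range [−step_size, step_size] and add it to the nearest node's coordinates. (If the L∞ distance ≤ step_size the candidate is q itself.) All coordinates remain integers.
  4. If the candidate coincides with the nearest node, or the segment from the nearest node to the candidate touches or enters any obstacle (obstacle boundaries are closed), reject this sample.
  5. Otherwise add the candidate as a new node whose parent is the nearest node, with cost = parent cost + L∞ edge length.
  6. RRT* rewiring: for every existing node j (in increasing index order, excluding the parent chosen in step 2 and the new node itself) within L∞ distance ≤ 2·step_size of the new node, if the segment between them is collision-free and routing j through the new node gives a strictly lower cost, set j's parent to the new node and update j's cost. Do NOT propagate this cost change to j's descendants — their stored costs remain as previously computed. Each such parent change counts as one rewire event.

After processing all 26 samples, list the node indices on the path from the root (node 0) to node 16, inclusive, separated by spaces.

Path: 0 1 4 5 13 16

1. q=(3,7) nearest=0 d=5 new=(3,6) → add node 1 parent=0 cost=4
2. q=(17,23) nearest=1 d=17 new=(7,10) → blocked by [5,7]×[8,11], reject
3. q=(13,1) nearest=1 d=10 new=(7,2) → add node 2 parent=1 cost=8
4. q=(12,18) nearest=1 d=12 new=(7,10) → blocked by [5,7]×[8,11], reject
5. q=(11,12) nearest=1 d=8 new=(7,10) → blocked by [5,7]×[8,11], reject
6. q=(14,10) nearest=2 d=8 new=(11,6) → add node 3 parent=2 cost=12
7. q=(3,11) nearest=1 d=5 new=(3,10) → add node 4 parent=1 cost=8
8. q=(2,14) nearest=4 d=4 new=(2,14) → add node 5 parent=4 cost=12
9. q=(16,22) nearest=4 d=13 new=(7,14) → add node 6 parent=4 cost=12
10. q=(13,22) nearest=6 d=8 new=(11,18) → add node 7 parent=6 cost=16
11. q=(17,10) nearest=3 d=6 new=(15,10) → add node 8 parent=3 cost=16
12. q=(10,2) nearest=2 d=3 new=(10,2) → add node 9 parent=2 cost=11
13. q=(14,19) nearest=7 d=3 new=(14,19) → add node 10 parent=7 cost=19
14. q=(15,12) nearest=8 d=2 new=(15,12) → add node 11 parent=8 cost=18
15. q=(5,12) nearest=4 d=2 new=(5,12) → add node 12 parent=4 cost=10
16. q=(1,17) nearest=5 d=3 new=(1,17) → add node 13 parent=5 cost=15
17. q=(14,11) nearest=8 d=1 new=(14,11) → add node 14 parent=8 cost=17
18. q=(16,10) nearest=8 d=1 new=(16,10) → add node 15 parent=8 cost=17
19. q=(2,20) nearest=13 d=3 new=(2,20) → add node 16 parent=13 cost=18
20. q=(12,12) nearest=14 d=2 new=(12,12) → add node 17 parent=14 cost=19
21. q=(14,21) nearest=10 d=2 new=(14,21) → add node 18 parent=10 cost=21
22. q=(1,1) nearest=0 d=1 new=(1,1) → add node 19 parent=0 cost=1; rewire 2→19 (7<8)
23. q=(15,15) nearest=11 d=3 new=(15,15) → add node 20 parent=11 cost=21
24. q=(6,3) nearest=2 d=1 new=(6,3) → add node 21 parent=2 cost=8; rewire 14→21 (16<17)
25. q=(19,16) nearest=11 d=4 new=(19,16) → add node 22 parent=11 cost=22
26. q=(19,0) nearest=3 d=8 new=(15,2) → add node 23 parent=3 cost=16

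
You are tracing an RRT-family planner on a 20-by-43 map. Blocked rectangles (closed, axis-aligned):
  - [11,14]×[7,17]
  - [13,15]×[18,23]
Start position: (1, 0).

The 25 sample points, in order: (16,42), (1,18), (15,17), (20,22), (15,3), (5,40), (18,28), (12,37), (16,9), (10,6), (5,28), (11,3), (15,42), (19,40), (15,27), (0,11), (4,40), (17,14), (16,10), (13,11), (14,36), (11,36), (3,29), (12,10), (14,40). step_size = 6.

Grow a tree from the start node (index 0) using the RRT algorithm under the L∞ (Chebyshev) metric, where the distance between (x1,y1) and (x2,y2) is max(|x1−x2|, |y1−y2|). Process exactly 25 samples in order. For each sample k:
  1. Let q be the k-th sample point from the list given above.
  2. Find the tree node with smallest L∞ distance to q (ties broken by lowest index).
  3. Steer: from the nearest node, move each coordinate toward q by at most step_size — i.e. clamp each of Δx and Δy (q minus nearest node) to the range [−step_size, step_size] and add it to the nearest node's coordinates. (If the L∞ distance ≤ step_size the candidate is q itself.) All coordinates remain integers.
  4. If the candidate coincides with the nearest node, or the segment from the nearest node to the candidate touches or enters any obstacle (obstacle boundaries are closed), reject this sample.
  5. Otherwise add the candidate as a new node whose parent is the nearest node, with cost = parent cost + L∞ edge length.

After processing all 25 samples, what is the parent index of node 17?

Parent of node 17: 7

1. q=(16,42) nearest=0 d=42 new=(7,6) → add node 1 parent=0 cost=6
2. q=(1,18) nearest=1 d=12 new=(1,12) → add node 2 parent=1 cost=12
3. q=(15,17) nearest=1 d=11 new=(13,12) → blocked by [11,14]×[7,17], reject
4. q=(20,22) nearest=1 d=16 new=(13,12) → blocked by [11,14]×[7,17], reject
5. q=(15,3) nearest=1 d=8 new=(13,3) → add node 3 parent=1 cost=12
6. q=(5,40) nearest=2 d=28 new=(5,18) → add node 4 parent=2 cost=18
7. q=(18,28) nearest=4 d=13 new=(11,24) → add node 5 parent=4 cost=24
8. q=(12,37) nearest=5 d=13 new=(12,30) → add node 6 parent=5 cost=30
9. q=(16,9) nearest=3 d=6 new=(16,9) → add node 7 parent=3 cost=18
10. q=(10,6) nearest=1 d=3 new=(10,6) → add node 8 parent=1 cost=9
11. q=(5,28) nearest=5 d=6 new=(5,28) → add node 9 parent=5 cost=30
12. q=(11,3) nearest=3 d=2 new=(11,3) → add node 10 parent=3 cost=14
13. q=(15,42) nearest=6 d=12 new=(15,36) → add node 11 parent=6 cost=36
14. q=(19,40) nearest=11 d=4 new=(19,40) → add node 12 parent=11 cost=40
15. q=(15,27) nearest=6 d=3 new=(15,27) → add node 13 parent=6 cost=33
16. q=(0,11) nearest=2 d=1 new=(0,11) → add node 14 parent=2 cost=13
17. q=(4,40) nearest=6 d=10 new=(6,36) → add node 15 parent=6 cost=36
18. q=(17,14) nearest=7 d=5 new=(17,14) → add node 16 parent=7 cost=23
19. q=(16,10) nearest=7 d=1 new=(16,10) → add node 17 parent=7 cost=19
20. q=(13,11) nearest=7 d=3 new=(13,11) → blocked by [11,14]×[7,17], reject
21. q=(14,36) nearest=11 d=1 new=(14,36) → add node 18 parent=11 cost=37
22. q=(11,36) nearest=18 d=3 new=(11,36) → add node 19 parent=18 cost=40
23. q=(3,29) nearest=9 d=2 new=(3,29) → add node 20 parent=9 cost=32
24. q=(12,10) nearest=7 d=4 new=(12,10) → blocked by [11,14]×[7,17], reject
25. q=(14,40) nearest=11 d=4 new=(14,40) → add node 21 parent=11 cost=40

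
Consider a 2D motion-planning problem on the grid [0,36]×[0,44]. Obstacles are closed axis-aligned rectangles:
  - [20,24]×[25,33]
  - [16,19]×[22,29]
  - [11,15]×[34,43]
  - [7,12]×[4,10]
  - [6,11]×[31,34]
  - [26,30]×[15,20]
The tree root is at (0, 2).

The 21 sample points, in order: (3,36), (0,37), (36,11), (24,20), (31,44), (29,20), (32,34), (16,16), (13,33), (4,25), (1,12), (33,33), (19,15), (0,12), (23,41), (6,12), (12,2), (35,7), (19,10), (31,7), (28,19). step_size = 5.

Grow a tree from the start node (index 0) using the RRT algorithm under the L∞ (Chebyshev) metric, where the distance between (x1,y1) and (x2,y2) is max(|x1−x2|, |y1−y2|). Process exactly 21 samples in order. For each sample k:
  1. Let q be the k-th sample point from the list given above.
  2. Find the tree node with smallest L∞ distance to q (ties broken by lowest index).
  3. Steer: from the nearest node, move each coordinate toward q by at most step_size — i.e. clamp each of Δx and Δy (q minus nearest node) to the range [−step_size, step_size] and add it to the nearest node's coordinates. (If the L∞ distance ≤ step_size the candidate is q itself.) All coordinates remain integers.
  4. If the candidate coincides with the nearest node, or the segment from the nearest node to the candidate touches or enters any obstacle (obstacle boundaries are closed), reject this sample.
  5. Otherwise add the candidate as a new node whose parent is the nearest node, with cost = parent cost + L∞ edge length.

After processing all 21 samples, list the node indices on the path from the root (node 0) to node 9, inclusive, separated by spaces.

Path: 0 1 2 9

1. q=(3,36) nearest=0 d=34 new=(3,7) → add node 1 parent=0 cost=5
2. q=(0,37) nearest=1 d=30 new=(0,12) → add node 2 parent=1 cost=10
3. q=(36,11) nearest=1 d=33 new=(8,11) → add node 3 parent=1 cost=10
4. q=(24,20) nearest=3 d=16 new=(13,16) → add node 4 parent=3 cost=15
5. q=(31,44) nearest=4 d=28 new=(18,21) → add node 5 parent=4 cost=20
6. q=(29,20) nearest=5 d=11 new=(23,20) → add node 6 parent=5 cost=25
7. q=(32,34) nearest=5 d=14 new=(23,26) → blocked by [20,24]×[25,33], reject
8. q=(16,16) nearest=4 d=3 new=(16,16) → add node 7 parent=4 cost=18
9. q=(13,33) nearest=5 d=12 new=(13,26) → blocked by [16,19]×[22,29], reject
10. q=(4,25) nearest=4 d=9 new=(8,21) → add node 8 parent=4 cost=20
11. q=(1,12) nearest=2 d=1 new=(1,12) → add node 9 parent=2 cost=11
12. q=(33,33) nearest=6 d=13 new=(28,25) → add node 10 parent=6 cost=30
13. q=(19,15) nearest=7 d=3 new=(19,15) → add node 11 parent=7 cost=21
14. q=(0,12) nearest=2 d=0 → coincident, reject
15. q=(23,41) nearest=10 d=16 new=(23,30) → blocked by [20,24]×[25,33], reject
16. q=(6,12) nearest=3 d=2 new=(6,12) → add node 12 parent=3 cost=12
17. q=(12,2) nearest=1 d=9 new=(8,2) → add node 13 parent=1 cost=10
18. q=(35,7) nearest=6 d=13 new=(28,15) → blocked by [26,30]×[15,20], reject
19. q=(19,10) nearest=11 d=5 new=(19,10) → add node 14 parent=11 cost=26
20. q=(31,7) nearest=11 d=12 new=(24,10) → add node 15 parent=11 cost=26
21. q=(28,19) nearest=6 d=5 new=(28,19) → blocked by [26,30]×[15,20], reject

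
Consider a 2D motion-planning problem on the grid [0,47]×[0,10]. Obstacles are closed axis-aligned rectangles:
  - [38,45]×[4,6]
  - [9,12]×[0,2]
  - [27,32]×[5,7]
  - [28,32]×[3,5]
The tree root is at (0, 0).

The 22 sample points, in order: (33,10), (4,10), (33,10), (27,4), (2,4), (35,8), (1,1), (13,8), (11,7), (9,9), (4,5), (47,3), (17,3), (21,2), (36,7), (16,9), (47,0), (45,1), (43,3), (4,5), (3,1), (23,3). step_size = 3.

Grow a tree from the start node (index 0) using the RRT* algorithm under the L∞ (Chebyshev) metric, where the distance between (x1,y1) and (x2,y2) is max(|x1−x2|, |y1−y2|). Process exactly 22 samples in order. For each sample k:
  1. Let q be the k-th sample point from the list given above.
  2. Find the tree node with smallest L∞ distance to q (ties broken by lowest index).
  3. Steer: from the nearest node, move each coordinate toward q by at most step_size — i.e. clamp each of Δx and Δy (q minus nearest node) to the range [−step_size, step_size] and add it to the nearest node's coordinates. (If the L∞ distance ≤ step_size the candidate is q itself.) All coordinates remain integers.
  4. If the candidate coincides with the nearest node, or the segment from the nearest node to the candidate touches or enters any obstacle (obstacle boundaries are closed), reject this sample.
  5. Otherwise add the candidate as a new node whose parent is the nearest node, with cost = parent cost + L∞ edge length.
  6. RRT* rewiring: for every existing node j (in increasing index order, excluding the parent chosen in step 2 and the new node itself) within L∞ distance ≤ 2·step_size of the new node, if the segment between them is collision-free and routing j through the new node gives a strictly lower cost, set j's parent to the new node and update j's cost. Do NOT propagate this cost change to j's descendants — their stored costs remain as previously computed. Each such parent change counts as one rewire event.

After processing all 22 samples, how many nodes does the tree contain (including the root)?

1. q=(33,10) nearest=0 d=33 new=(3,3) → add node 1 parent=0 cost=3
2. q=(4,10) nearest=1 d=7 new=(4,6) → add node 2 parent=1 cost=6
3. q=(33,10) nearest=2 d=29 new=(7,9) → add node 3 parent=2 cost=9
4. q=(27,4) nearest=3 d=20 new=(10,6) → add node 4 parent=3 cost=12
5. q=(2,4) nearest=1 d=1 new=(2,4) → add node 5 parent=1 cost=4
6. q=(35,8) nearest=4 d=25 new=(13,8) → add node 6 parent=4 cost=15
7. q=(1,1) nearest=0 d=1 new=(1,1) → add node 7 parent=0 cost=1
8. q=(13,8) nearest=6 d=0 → coincident, reject
9. q=(11,7) nearest=4 d=1 new=(11,7) → add node 8 parent=4 cost=13
10. q=(9,9) nearest=3 d=2 new=(9,9) → add node 9 parent=3 cost=11
11. q=(4,5) nearest=2 d=1 new=(4,5) → add node 10 parent=2 cost=7
12. q=(47,3) nearest=6 d=34 new=(16,5) → add node 11 parent=6 cost=18
13. q=(17,3) nearest=11 d=2 new=(17,3) → add node 12 parent=11 cost=20
14. q=(21,2) nearest=12 d=4 new=(20,2) → add node 13 parent=12 cost=23
15. q=(36,7) nearest=13 d=16 new=(23,5) → add node 14 parent=13 cost=26
16. q=(16,9) nearest=6 d=3 new=(16,9) → add node 15 parent=6 cost=18
17. q=(47,0) nearest=14 d=24 new=(26,2) → add node 16 parent=14 cost=29
18. q=(45,1) nearest=16 d=19 new=(29,1) → add node 17 parent=16 cost=32
19. q=(43,3) nearest=17 d=14 new=(32,3) → blocked by [28,32]×[3,5], reject
20. q=(4,5) nearest=10 d=0 → coincident, reject
21. q=(3,1) nearest=1 d=2 new=(3,1) → add node 18 parent=1 cost=5
22. q=(23,3) nearest=14 d=2 new=(23,3) → add node 19 parent=14 cost=28

Node count: 20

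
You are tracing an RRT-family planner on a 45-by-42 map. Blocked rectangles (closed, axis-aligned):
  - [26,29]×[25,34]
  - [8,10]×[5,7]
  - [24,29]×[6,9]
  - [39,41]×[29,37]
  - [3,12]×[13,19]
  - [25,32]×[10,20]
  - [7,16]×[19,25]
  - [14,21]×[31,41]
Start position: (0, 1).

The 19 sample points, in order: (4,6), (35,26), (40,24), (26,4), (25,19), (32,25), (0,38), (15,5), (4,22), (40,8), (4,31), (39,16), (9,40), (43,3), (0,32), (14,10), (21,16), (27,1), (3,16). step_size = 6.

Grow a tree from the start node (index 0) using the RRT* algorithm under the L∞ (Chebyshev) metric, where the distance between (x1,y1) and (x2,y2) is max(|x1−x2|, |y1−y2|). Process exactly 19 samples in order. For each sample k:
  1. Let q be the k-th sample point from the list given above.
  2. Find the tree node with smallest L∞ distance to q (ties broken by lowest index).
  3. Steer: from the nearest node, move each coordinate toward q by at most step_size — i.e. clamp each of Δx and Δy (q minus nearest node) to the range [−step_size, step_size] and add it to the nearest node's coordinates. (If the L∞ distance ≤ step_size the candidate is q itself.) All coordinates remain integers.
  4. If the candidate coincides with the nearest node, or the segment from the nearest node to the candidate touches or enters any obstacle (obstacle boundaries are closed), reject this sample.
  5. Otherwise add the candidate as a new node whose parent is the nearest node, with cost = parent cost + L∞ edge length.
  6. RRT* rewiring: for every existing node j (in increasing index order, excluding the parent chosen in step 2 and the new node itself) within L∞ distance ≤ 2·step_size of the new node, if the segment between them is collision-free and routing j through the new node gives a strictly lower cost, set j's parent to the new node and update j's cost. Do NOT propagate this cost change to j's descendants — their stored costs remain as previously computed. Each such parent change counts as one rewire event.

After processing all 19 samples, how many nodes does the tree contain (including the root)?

1. q=(4,6) nearest=0 d=5 new=(4,6) → add node 1 parent=0 cost=5
2. q=(35,26) nearest=1 d=31 new=(10,12) → add node 2 parent=1 cost=11
3. q=(40,24) nearest=2 d=30 new=(16,18) → blocked by [3,12]×[13,19], reject
4. q=(26,4) nearest=2 d=16 new=(16,6) → add node 3 parent=2 cost=17
5. q=(25,19) nearest=3 d=13 new=(22,12) → add node 4 parent=3 cost=23
6. q=(32,25) nearest=4 d=13 new=(28,18) → blocked by [25,32]×[10,20], reject
7. q=(0,38) nearest=2 d=26 new=(4,18) → blocked by [3,12]×[13,19], reject
8. q=(15,5) nearest=3 d=1 new=(15,5) → add node 5 parent=3 cost=18
9. q=(4,22) nearest=2 d=10 new=(4,18) → blocked by [3,12]×[13,19], reject
10. q=(40,8) nearest=4 d=18 new=(28,8) → blocked by [24,29]×[6,9], reject
11. q=(4,31) nearest=2 d=19 new=(4,18) → blocked by [3,12]×[13,19], reject
12. q=(39,16) nearest=4 d=17 new=(28,16) → blocked by [25,32]×[10,20], reject
13. q=(9,40) nearest=2 d=28 new=(9,18) → blocked by [3,12]×[13,19], reject
14. q=(43,3) nearest=4 d=21 new=(28,6) → blocked by [24,29]×[6,9], reject
15. q=(0,32) nearest=2 d=20 new=(4,18) → blocked by [3,12]×[13,19], reject
16. q=(14,10) nearest=2 d=4 new=(14,10) → add node 6 parent=2 cost=15
17. q=(21,16) nearest=4 d=4 new=(21,16) → add node 7 parent=4 cost=27
18. q=(27,1) nearest=3 d=11 new=(22,1) → add node 8 parent=3 cost=23
19. q=(3,16) nearest=2 d=7 new=(4,16) → blocked by [3,12]×[13,19], reject

Node count: 9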